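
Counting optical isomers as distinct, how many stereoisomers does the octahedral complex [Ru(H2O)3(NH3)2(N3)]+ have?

The six octahedral sites form three mutually perpendicular trans pairs.
Systematic placement gives 3 geometric isomers: H2O mer, NH3 trans; H2O mer, NH3 cis; H2O fac, NH3 cis.
Each arrangement has an internal mirror plane or centre of symmetry, so none is chiral.

3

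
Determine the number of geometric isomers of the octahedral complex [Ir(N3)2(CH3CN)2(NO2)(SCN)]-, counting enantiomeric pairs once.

6

The six octahedral sites form three mutually perpendicular trans pairs.
Working through the distinct placements yields 6 geometric isomers: N3 trans, CH3CN trans; N3 cis, CH3CN trans; N3 cis, CH3CN cis (3 arrangements, 2 chiral); N3 trans, CH3CN cis.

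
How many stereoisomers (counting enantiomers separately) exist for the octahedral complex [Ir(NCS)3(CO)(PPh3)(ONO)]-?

There are 4 geometric isomers: NCS mer (3 arrangements); NCS fac (chiral).
One of these lacks any improper symmetry element and so occurs as an enantiomeric pair, giving 4 + 1 = 5 stereoisomers in total.

5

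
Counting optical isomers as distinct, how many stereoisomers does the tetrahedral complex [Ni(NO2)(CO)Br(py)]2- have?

2

In a tetrahedral complex all four positions are equivalent and every pair of ligands is adjacent — there is no cis/trans distinction.
Only one geometric arrangement is possible; it has no improper symmetry element, so it exists as a pair of enantiomers (2 stereoisomers).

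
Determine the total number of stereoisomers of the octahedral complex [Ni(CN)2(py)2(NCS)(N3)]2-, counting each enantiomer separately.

8

An octahedron has six vertices in three trans pairs; every non-trans pair is cis.
Systematic placement gives 6 geometric isomers: CN trans, py trans; CN trans, py cis; CN cis, py trans; CN cis, py cis (3 arrangements, 2 chiral).
Of these, 2 lack any improper symmetry element and so occur as enantiomeric pairs, giving 6 + 2 = 8 stereoisomers in total.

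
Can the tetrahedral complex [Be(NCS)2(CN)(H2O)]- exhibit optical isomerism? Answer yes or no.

All four vertices of a tetrahedron are equivalent and mutually adjacent, so cis/trans isomerism cannot arise.
Only one geometric arrangement is possible.

no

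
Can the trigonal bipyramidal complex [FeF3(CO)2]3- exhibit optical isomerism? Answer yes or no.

no

The distinct arrangements are (3 in all): CO both axial; CO one axial, one equatorial; CO both equatorial.
Each arrangement has an internal mirror plane or centre of symmetry, so none is chiral.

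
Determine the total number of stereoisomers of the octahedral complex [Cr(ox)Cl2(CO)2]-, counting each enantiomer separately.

In an octahedral complex each vertex has one trans partner and four cis neighbours.
Each ox is bidentate and must span two cis positions.
The distinct arrangements are (3 in all): Cl cis, CO trans; Cl cis, CO cis (chiral); Cl trans, CO cis.
One of these lacks any improper symmetry element and so occurs as an enantiomeric pair, giving 3 + 1 = 4 stereoisomers in total.

4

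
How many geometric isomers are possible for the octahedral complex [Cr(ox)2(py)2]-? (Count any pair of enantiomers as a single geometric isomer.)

Each ox is bidentate and must span two cis positions.
Working through the distinct placements yields 2 geometric isomers: py trans; py cis (chiral).

2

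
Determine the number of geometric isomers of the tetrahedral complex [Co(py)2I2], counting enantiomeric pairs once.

In a tetrahedral complex all four positions are equivalent and every pair of ligands is adjacent — there is no cis/trans distinction.
Only one geometric arrangement is possible.

1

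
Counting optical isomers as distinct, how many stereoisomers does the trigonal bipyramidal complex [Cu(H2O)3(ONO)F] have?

4

In a trigonal bipyramid the two axial positions differ from the three equatorial ones.
There are 4 geometric isomers: ONO equatorial, F axial; ONO axial, F axial; ONO equatorial, F equatorial; ONO axial, F equatorial.
Each arrangement has an internal mirror plane or centre of symmetry, so none is chiral.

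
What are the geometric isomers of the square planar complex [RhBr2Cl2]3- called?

A square has two trans pairs of vertices; adjacent vertices are cis.
Working through the distinct placements yields 2 geometric isomers: Br cis; Br trans.

cis and trans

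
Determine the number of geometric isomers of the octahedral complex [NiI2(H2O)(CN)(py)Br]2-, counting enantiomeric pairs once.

9

Placing the ligands in turn and identifying arrangements related by rotation or reflection leaves 9 distinct geometric isomers.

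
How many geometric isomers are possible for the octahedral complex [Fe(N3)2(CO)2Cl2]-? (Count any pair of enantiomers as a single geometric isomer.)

5

Working through the distinct placements yields 5 geometric isomers: N3 trans, CO trans, Cl trans; N3 cis, CO trans, Cl cis; N3 trans, CO cis, Cl cis; N3 cis, CO cis, Cl cis (chiral); N3 cis, CO cis, Cl trans.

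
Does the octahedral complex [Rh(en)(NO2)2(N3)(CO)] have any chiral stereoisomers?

yes

In an octahedral complex each vertex has one trans partner and four cis neighbours.
Each en is bidentate and must span two cis positions.
There are 4 geometric isomers: NO2 cis (3 arrangements, 2 chiral); NO2 trans.
Of these, 2 lack any improper symmetry element and so occur as enantiomeric pairs, giving 4 + 2 = 6 stereoisomers in total.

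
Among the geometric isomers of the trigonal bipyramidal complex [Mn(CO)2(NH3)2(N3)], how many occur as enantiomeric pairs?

1

Exhaustive case analysis gives 5 geometric isomers.
One of these lacks any improper symmetry element and so occurs as an enantiomeric pair, giving 5 + 1 = 6 stereoisomers in total.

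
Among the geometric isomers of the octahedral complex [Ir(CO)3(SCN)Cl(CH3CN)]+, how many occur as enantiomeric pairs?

1

An octahedron has six vertices in three trans pairs; every non-trans pair is cis.
Working through the distinct placements yields 4 geometric isomers: CO mer (3 arrangements); CO fac (chiral).
One of these lacks any improper symmetry element and so occurs as an enantiomeric pair, giving 4 + 1 = 5 stereoisomers in total.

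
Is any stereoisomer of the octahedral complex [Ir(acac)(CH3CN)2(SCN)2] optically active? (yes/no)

In an octahedral complex each vertex has one trans partner and four cis neighbours.
Each acac is bidentate and must span two cis positions.
There are 3 geometric isomers: CH3CN trans, SCN cis; CH3CN cis, SCN cis (chiral); CH3CN cis, SCN trans.
One of these lacks any improper symmetry element and so occurs as an enantiomeric pair, giving 3 + 1 = 4 stereoisomers in total.

yes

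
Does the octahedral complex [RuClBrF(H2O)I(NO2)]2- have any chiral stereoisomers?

yes

An octahedron has six vertices in three trans pairs; every non-trans pair is cis.
Placing the ligands in turn and identifying arrangements related by rotation or reflection leaves 15 distinct geometric isomers.
Of these, 15 lack any improper symmetry element and so occur as enantiomeric pairs, giving 15 + 15 = 30 stereoisomers in total.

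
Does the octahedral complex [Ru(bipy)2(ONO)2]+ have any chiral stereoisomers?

In an octahedral complex each vertex has one trans partner and four cis neighbours.
Each bipy is bidentate and must span two cis positions.
Working through the distinct placements yields 2 geometric isomers: ONO trans; ONO cis (chiral).
One of these lacks any improper symmetry element and so occurs as an enantiomeric pair, giving 2 + 1 = 3 stereoisomers in total.

yes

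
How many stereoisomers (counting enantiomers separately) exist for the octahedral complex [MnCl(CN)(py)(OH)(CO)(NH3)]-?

Systematic enumeration (placing each ligand type in turn and discarding arrangements equivalent by rotation or reflection) gives 15 geometric isomers.
Of these, 15 lack any improper symmetry element and so occur as enantiomeric pairs, giving 15 + 15 = 30 stereoisomers in total.

30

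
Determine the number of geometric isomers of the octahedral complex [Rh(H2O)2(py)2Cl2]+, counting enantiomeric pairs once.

An octahedron has six vertices in three trans pairs; every non-trans pair is cis.
The distinct arrangements are (5 in all): H2O trans, py trans, Cl trans; H2O cis, py cis, Cl trans; H2O cis, py trans, Cl cis; H2O cis, py cis, Cl cis (chiral); H2O trans, py cis, Cl cis.

5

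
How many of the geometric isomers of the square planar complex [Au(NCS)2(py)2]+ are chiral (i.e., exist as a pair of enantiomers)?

A square has two trans pairs of vertices; adjacent vertices are cis.
Working through the distinct placements yields 2 geometric isomers: NCS cis; NCS trans.
Each arrangement has an internal mirror plane or centre of symmetry, so none is chiral.

0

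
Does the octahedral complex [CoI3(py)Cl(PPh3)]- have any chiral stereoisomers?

In an octahedral complex each vertex has one trans partner and four cis neighbours.
Working through the distinct placements yields 4 geometric isomers: I mer (3 arrangements); I fac (chiral).
One of these lacks any improper symmetry element and so occurs as an enantiomeric pair, giving 4 + 1 = 5 stereoisomers in total.

yes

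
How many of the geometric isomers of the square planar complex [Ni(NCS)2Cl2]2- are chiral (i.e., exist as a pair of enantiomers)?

0

In a square planar complex each vertex has one trans partner and two cis neighbours.
Systematic placement gives 2 geometric isomers: NCS cis; NCS trans.
Each arrangement has an internal mirror plane or centre of symmetry, so none is chiral.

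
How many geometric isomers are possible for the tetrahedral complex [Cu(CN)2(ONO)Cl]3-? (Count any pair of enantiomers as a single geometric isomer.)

Only one geometric arrangement is possible.

1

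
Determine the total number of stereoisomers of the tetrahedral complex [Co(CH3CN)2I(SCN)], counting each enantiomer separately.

Only one geometric arrangement is possible.

1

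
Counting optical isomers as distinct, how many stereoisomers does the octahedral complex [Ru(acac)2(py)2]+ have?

3

The six octahedral sites form three mutually perpendicular trans pairs.
Each acac is bidentate and must span two cis positions.
There are 2 geometric isomers: py trans; py cis (chiral).
One of these lacks any improper symmetry element and so occurs as an enantiomeric pair, giving 2 + 1 = 3 stereoisomers in total.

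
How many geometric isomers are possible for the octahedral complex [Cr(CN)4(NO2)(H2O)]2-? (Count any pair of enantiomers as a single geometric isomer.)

In an octahedral complex each vertex has one trans partner and four cis neighbours.
Systematic placement gives 2 geometric isomers: NO2 and H2O mutually trans; NO2 and H2O mutually cis.

2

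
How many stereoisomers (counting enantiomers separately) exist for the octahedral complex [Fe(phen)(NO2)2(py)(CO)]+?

6

Each phen is bidentate and must span two cis positions.
Systematic placement gives 4 geometric isomers: NO2 cis (3 arrangements, 2 chiral); NO2 trans.
Of these, 2 lack any improper symmetry element and so occur as enantiomeric pairs, giving 4 + 2 = 6 stereoisomers in total.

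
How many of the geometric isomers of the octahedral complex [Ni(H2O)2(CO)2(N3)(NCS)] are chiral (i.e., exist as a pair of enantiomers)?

2

In an octahedral complex each vertex has one trans partner and four cis neighbours.
Working through the distinct placements yields 6 geometric isomers: H2O trans, CO trans; H2O cis, CO trans; H2O cis, CO cis (3 arrangements, 2 chiral); H2O trans, CO cis.
Of these, 2 lack any improper symmetry element and so occur as enantiomeric pairs, giving 6 + 2 = 8 stereoisomers in total.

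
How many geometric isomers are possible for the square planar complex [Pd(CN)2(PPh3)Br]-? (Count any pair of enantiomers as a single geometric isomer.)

2

A square has two trans pairs of vertices; adjacent vertices are cis.
Systematic placement gives 2 geometric isomers: CN cis; CN trans.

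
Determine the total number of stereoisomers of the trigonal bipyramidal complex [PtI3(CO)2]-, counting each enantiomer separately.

A trigonal bipyramid has two axial and three equatorial sites, which are chemically inequivalent.
Systematic placement gives 3 geometric isomers: CO both axial; CO one axial, one equatorial; CO both equatorial.
Each arrangement has an internal mirror plane or centre of symmetry, so none is chiral.

3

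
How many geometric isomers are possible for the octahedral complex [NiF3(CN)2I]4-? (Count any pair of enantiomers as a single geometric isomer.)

3

An octahedron has six vertices in three trans pairs; every non-trans pair is cis.
Systematic placement gives 3 geometric isomers: F mer, CN trans; F fac, CN cis; F mer, CN cis.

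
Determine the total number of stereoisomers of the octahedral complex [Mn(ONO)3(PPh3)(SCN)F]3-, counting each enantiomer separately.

5

The six octahedral sites form three mutually perpendicular trans pairs.
The distinct arrangements are (4 in all): ONO mer (3 arrangements); ONO fac (chiral).
One of these lacks any improper symmetry element and so occurs as an enantiomeric pair, giving 4 + 1 = 5 stereoisomers in total.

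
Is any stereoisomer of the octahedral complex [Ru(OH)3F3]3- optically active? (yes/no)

no

An octahedron has six vertices in three trans pairs; every non-trans pair is cis.
Working through the distinct placements yields 2 geometric isomers: OH mer; OH fac.
Each arrangement has an internal mirror plane or centre of symmetry, so none is chiral.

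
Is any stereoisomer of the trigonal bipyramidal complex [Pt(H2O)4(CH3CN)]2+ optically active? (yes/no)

no

The distinct arrangements are (2 in all): CH3CN axial; CH3CN equatorial.
Each arrangement has an internal mirror plane or centre of symmetry, so none is chiral.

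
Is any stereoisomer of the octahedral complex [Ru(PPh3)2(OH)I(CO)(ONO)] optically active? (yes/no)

yes

The six octahedral sites form three mutually perpendicular trans pairs.
Exhaustive case analysis gives 9 geometric isomers.
Of these, 6 lack any improper symmetry element and so occur as enantiomeric pairs, giving 9 + 6 = 15 stereoisomers in total.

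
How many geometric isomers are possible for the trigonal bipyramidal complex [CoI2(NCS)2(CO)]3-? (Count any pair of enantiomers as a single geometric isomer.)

5

In a trigonal bipyramid the two axial positions differ from the three equatorial ones.
Placing the ligands in turn and identifying arrangements related by rotation or reflection leaves 5 distinct geometric isomers.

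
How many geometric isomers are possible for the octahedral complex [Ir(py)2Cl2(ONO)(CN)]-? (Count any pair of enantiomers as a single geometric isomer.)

In an octahedral complex each vertex has one trans partner and four cis neighbours.
There are 6 geometric isomers: py trans, Cl cis; py cis, Cl cis (3 arrangements, 2 chiral); py trans, Cl trans; py cis, Cl trans.

6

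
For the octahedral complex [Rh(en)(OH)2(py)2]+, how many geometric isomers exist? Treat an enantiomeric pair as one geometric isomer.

In an octahedral complex each vertex has one trans partner and four cis neighbours.
Each en is bidentate and must span two cis positions.
There are 3 geometric isomers: OH trans, py cis; OH cis, py trans; OH cis, py cis (chiral).

3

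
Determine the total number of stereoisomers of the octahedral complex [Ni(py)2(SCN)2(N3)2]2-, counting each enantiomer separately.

The six octahedral sites form three mutually perpendicular trans pairs.
There are 5 geometric isomers: py trans, SCN trans, N3 trans; py cis, SCN cis, N3 trans; py trans, SCN cis, N3 cis; py cis, SCN cis, N3 cis (chiral); py cis, SCN trans, N3 cis.
One of these lacks any improper symmetry element and so occurs as an enantiomeric pair, giving 5 + 1 = 6 stereoisomers in total.

6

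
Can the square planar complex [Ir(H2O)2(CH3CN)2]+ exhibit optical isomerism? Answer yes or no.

In a square planar complex each vertex has one trans partner and two cis neighbours.
Working through the distinct placements yields 2 geometric isomers: H2O cis; H2O trans.
Each arrangement has an internal mirror plane or centre of symmetry, so none is chiral.

no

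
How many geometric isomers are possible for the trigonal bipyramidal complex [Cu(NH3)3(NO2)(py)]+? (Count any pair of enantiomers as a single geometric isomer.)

In a trigonal bipyramid the two axial positions differ from the three equatorial ones.
Systematic placement gives 4 geometric isomers: NO2 equatorial, py equatorial; NO2 axial, py equatorial; NO2 equatorial, py axial; NO2 axial, py axial.

4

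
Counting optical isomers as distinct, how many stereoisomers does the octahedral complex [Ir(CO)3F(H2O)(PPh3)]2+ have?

The six octahedral sites form three mutually perpendicular trans pairs.
Systematic placement gives 4 geometric isomers: CO mer (3 arrangements); CO fac (chiral).
One of these lacks any improper symmetry element and so occurs as an enantiomeric pair, giving 4 + 1 = 5 stereoisomers in total.

5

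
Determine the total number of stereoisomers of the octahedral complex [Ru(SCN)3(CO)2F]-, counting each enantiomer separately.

3

The six octahedral sites form three mutually perpendicular trans pairs.
The distinct arrangements are (3 in all): SCN mer, CO trans; SCN mer, CO cis; SCN fac, CO cis.
Each arrangement has an internal mirror plane or centre of symmetry, so none is chiral.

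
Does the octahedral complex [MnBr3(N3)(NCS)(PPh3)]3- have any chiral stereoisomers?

In an octahedral complex each vertex has one trans partner and four cis neighbours.
The distinct arrangements are (4 in all): Br mer (3 arrangements); Br fac (chiral).
One of these lacks any improper symmetry element and so occurs as an enantiomeric pair, giving 4 + 1 = 5 stereoisomers in total.

yes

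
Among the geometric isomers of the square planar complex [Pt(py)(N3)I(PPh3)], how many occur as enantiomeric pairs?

0

In a square planar complex each vertex has one trans partner and two cis neighbours.
Working through the distinct placements yields 3 geometric isomers: (I/PPh3 trans, N3/py trans); (I/py trans, N3/PPh3 trans); (I/N3 trans, PPh3/py trans).
Each arrangement has an internal mirror plane or centre of symmetry, so none is chiral.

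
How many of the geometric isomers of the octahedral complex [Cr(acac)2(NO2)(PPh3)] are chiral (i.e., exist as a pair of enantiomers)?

1

Each acac is bidentate and must span two cis positions.
Working through the distinct placements yields 2 geometric isomers: NO2 and PPh3 mutually trans; NO2 and PPh3 mutually cis (chiral).
One of these lacks any improper symmetry element and so occurs as an enantiomeric pair, giving 2 + 1 = 3 stereoisomers in total.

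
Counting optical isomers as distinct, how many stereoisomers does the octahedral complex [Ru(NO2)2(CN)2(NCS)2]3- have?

6

An octahedron has six vertices in three trans pairs; every non-trans pair is cis.
Working through the distinct placements yields 5 geometric isomers: NO2 trans, CN trans, NCS trans; NO2 cis, CN trans, NCS cis; NO2 trans, CN cis, NCS cis; NO2 cis, CN cis, NCS cis (chiral); NO2 cis, CN cis, NCS trans.
One of these lacks any improper symmetry element and so occurs as an enantiomeric pair, giving 5 + 1 = 6 stereoisomers in total.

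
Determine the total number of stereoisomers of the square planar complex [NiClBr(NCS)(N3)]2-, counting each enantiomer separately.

There are 3 geometric isomers: (Br/N3 trans, Cl/NCS trans); (Br/NCS trans, Cl/N3 trans); (Br/Cl trans, N3/NCS trans).
Each arrangement has an internal mirror plane or centre of symmetry, so none is chiral.

3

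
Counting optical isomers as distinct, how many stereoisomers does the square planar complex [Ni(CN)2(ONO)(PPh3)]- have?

2

In a square planar complex each vertex has one trans partner and two cis neighbours.
Working through the distinct placements yields 2 geometric isomers: CN cis; CN trans.
Each arrangement has an internal mirror plane or centre of symmetry, so none is chiral.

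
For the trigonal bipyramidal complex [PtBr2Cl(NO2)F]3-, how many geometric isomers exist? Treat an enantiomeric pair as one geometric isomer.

Exhaustive case analysis gives 7 geometric isomers.

7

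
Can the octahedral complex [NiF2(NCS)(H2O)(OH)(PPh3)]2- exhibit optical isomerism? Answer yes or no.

yes

The six octahedral sites form three mutually perpendicular trans pairs.
Systematic enumeration (placing each ligand type in turn and discarding arrangements equivalent by rotation or reflection) gives 9 geometric isomers.
Of these, 6 lack any improper symmetry element and so occur as enantiomeric pairs, giving 9 + 6 = 15 stereoisomers in total.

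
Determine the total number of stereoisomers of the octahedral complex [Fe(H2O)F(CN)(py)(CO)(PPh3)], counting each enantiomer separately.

The six octahedral sites form three mutually perpendicular trans pairs.
Exhaustive case analysis gives 15 geometric isomers.
Of these, 15 lack any improper symmetry element and so occur as enantiomeric pairs, giving 15 + 15 = 30 stereoisomers in total.

30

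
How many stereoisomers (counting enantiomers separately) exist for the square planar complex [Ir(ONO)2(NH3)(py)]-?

2

There are 2 geometric isomers: ONO cis; ONO trans.
Each arrangement has an internal mirror plane or centre of symmetry, so none is chiral.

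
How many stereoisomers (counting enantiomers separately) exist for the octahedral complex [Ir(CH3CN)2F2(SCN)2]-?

6

In an octahedral complex each vertex has one trans partner and four cis neighbours.
The distinct arrangements are (5 in all): CH3CN trans, F trans, SCN trans; CH3CN trans, F cis, SCN cis; CH3CN cis, F cis, SCN trans; CH3CN cis, F cis, SCN cis (chiral); CH3CN cis, F trans, SCN cis.
One of these lacks any improper symmetry element and so occurs as an enantiomeric pair, giving 5 + 1 = 6 stereoisomers in total.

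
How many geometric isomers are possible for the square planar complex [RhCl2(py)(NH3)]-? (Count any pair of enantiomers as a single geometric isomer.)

A square has two trans pairs of vertices; adjacent vertices are cis.
Working through the distinct placements yields 2 geometric isomers: Cl cis; Cl trans.

2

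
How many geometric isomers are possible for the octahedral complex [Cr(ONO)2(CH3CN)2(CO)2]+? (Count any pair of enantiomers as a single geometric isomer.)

5

The six octahedral sites form three mutually perpendicular trans pairs.
The distinct arrangements are (5 in all): ONO trans, CH3CN trans, CO trans; ONO cis, CH3CN trans, CO cis; ONO trans, CH3CN cis, CO cis; ONO cis, CH3CN cis, CO cis (chiral); ONO cis, CH3CN cis, CO trans.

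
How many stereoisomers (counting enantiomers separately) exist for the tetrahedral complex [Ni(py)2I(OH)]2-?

1

All four vertices of a tetrahedron are equivalent and mutually adjacent, so cis/trans isomerism cannot arise.
Only one geometric arrangement is possible.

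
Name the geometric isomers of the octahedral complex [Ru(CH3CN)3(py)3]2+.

fac and mer

The six octahedral sites form three mutually perpendicular trans pairs.
Systematic placement gives 2 geometric isomers: CH3CN mer; CH3CN fac.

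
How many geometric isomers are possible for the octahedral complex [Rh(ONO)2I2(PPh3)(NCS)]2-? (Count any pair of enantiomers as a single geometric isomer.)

The distinct arrangements are (6 in all): ONO cis, I trans; ONO trans, I trans; ONO cis, I cis (3 arrangements, 2 chiral); ONO trans, I cis.

6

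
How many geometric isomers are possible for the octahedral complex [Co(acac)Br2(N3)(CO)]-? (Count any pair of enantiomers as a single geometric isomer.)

4

An octahedron has six vertices in three trans pairs; every non-trans pair is cis.
Each acac is bidentate and must span two cis positions.
Working through the distinct placements yields 4 geometric isomers: Br trans; Br cis (3 arrangements, 2 chiral).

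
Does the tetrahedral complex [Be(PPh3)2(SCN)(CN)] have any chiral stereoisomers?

no

In a tetrahedral complex all four positions are equivalent and every pair of ligands is adjacent — there is no cis/trans distinction.
Only one geometric arrangement is possible.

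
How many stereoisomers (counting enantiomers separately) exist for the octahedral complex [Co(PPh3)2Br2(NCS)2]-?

In an octahedral complex each vertex has one trans partner and four cis neighbours.
Systematic placement gives 5 geometric isomers: PPh3 trans, Br trans, NCS trans; PPh3 cis, Br trans, NCS cis; PPh3 trans, Br cis, NCS cis; PPh3 cis, Br cis, NCS cis (chiral); PPh3 cis, Br cis, NCS trans.
One of these lacks any improper symmetry element and so occurs as an enantiomeric pair, giving 5 + 1 = 6 stereoisomers in total.

6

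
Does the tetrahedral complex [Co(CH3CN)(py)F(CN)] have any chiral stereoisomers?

All four vertices of a tetrahedron are equivalent and mutually adjacent, so cis/trans isomerism cannot arise.
Only one geometric arrangement is possible; it has no improper symmetry element, so it exists as a pair of enantiomers (2 stereoisomers).

yes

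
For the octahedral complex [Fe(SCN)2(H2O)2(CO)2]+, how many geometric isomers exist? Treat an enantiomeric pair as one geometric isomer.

Working through the distinct placements yields 5 geometric isomers: SCN trans, H2O trans, CO trans; SCN cis, H2O cis, CO trans; SCN trans, H2O cis, CO cis; SCN cis, H2O cis, CO cis (chiral); SCN cis, H2O trans, CO cis.

5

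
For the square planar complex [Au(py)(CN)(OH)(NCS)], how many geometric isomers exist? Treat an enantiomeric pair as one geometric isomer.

In a square planar complex each vertex has one trans partner and two cis neighbours.
There are 3 geometric isomers: (CN/OH trans, NCS/py trans); (CN/py trans, NCS/OH trans); (CN/NCS trans, OH/py trans).

3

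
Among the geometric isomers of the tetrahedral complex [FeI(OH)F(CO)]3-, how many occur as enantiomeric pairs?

1

Only one geometric arrangement is possible; it has no improper symmetry element, so it exists as a pair of enantiomers (2 stereoisomers).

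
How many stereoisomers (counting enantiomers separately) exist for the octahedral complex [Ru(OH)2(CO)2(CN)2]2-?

The six octahedral sites form three mutually perpendicular trans pairs.
There are 5 geometric isomers: OH trans, CO trans, CN trans; OH cis, CO cis, CN trans; OH trans, CO cis, CN cis; OH cis, CO cis, CN cis (chiral); OH cis, CO trans, CN cis.
One of these lacks any improper symmetry element and so occurs as an enantiomeric pair, giving 5 + 1 = 6 stereoisomers in total.

6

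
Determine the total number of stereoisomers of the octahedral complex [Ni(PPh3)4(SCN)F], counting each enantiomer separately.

2

In an octahedral complex each vertex has one trans partner and four cis neighbours.
The distinct arrangements are (2 in all): SCN and F mutually cis; SCN and F mutually trans.
Each arrangement has an internal mirror plane or centre of symmetry, so none is chiral.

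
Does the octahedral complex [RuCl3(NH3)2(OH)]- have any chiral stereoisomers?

Working through the distinct placements yields 3 geometric isomers: Cl mer, NH3 cis; Cl mer, NH3 trans; Cl fac, NH3 cis.
Each arrangement has an internal mirror plane or centre of symmetry, so none is chiral.

no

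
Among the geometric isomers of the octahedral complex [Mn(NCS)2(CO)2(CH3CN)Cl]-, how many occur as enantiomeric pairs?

2

An octahedron has six vertices in three trans pairs; every non-trans pair is cis.
The distinct arrangements are (6 in all): NCS trans, CO cis; NCS cis, CO cis (3 arrangements, 2 chiral); NCS trans, CO trans; NCS cis, CO trans.
Of these, 2 lack any improper symmetry element and so occur as enantiomeric pairs, giving 6 + 2 = 8 stereoisomers in total.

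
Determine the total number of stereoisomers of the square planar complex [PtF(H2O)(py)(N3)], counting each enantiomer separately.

3

In a square planar complex each vertex has one trans partner and two cis neighbours.
The distinct arrangements are (3 in all): (F/N3 trans, H2O/py trans); (F/py trans, H2O/N3 trans); (F/H2O trans, N3/py trans).
Each arrangement has an internal mirror plane or centre of symmetry, so none is chiral.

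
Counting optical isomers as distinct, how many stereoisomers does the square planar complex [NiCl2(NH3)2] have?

2

In a square planar complex each vertex has one trans partner and two cis neighbours.
Systematic placement gives 2 geometric isomers: Cl cis; Cl trans.
Each arrangement has an internal mirror plane or centre of symmetry, so none is chiral.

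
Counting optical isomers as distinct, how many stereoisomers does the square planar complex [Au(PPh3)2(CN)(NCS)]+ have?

Working through the distinct placements yields 2 geometric isomers: PPh3 cis; PPh3 trans.
Each arrangement has an internal mirror plane or centre of symmetry, so none is chiral.

2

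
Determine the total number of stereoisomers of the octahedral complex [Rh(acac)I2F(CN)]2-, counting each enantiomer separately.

In an octahedral complex each vertex has one trans partner and four cis neighbours.
Each acac is bidentate and must span two cis positions.
Working through the distinct placements yields 4 geometric isomers: I cis (3 arrangements, 2 chiral); I trans.
Of these, 2 lack any improper symmetry element and so occur as enantiomeric pairs, giving 4 + 2 = 6 stereoisomers in total.

6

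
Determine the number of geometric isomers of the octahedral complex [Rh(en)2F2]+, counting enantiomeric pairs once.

2

An octahedron has six vertices in three trans pairs; every non-trans pair is cis.
Each en is bidentate and must span two cis positions.
The distinct arrangements are (2 in all): F trans; F cis (chiral).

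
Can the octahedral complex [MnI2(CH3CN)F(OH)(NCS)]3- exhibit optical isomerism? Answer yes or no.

yes

The six octahedral sites form three mutually perpendicular trans pairs.
Exhaustive case analysis gives 9 geometric isomers.
Of these, 6 lack any improper symmetry element and so occur as enantiomeric pairs, giving 9 + 6 = 15 stereoisomers in total.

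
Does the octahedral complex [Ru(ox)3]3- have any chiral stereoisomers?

yes

Each ox is bidentate and must span two cis positions.
Only one geometric arrangement is possible; it has no improper symmetry element, so it exists as a pair of enantiomers (2 stereoisomers).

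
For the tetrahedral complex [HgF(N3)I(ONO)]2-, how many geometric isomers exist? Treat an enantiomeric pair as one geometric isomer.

1

Only one geometric arrangement is possible; it has no improper symmetry element, so it exists as a pair of enantiomers (2 stereoisomers).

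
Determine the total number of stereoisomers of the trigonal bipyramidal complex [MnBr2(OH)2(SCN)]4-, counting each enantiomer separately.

In a trigonal bipyramid the two axial positions differ from the three equatorial ones.
Placing the ligands in turn and identifying arrangements related by rotation or reflection leaves 5 distinct geometric isomers.
One of these lacks any improper symmetry element and so occurs as an enantiomeric pair, giving 5 + 1 = 6 stereoisomers in total.

6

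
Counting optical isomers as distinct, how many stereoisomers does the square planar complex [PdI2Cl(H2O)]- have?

2

In a square planar complex each vertex has one trans partner and two cis neighbours.
The distinct arrangements are (2 in all): I cis; I trans.
Each arrangement has an internal mirror plane or centre of symmetry, so none is chiral.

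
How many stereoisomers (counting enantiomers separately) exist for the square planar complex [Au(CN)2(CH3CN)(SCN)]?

A square has two trans pairs of vertices; adjacent vertices are cis.
There are 2 geometric isomers: CN cis; CN trans.
Each arrangement has an internal mirror plane or centre of symmetry, so none is chiral.

2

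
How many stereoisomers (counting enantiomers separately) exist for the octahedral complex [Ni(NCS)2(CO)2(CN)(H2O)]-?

8

An octahedron has six vertices in three trans pairs; every non-trans pair is cis.
There are 6 geometric isomers: NCS trans, CO cis; NCS cis, CO cis (3 arrangements, 2 chiral); NCS trans, CO trans; NCS cis, CO trans.
Of these, 2 lack any improper symmetry element and so occur as enantiomeric pairs, giving 6 + 2 = 8 stereoisomers in total.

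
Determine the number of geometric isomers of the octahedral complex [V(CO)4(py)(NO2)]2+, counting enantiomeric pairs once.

An octahedron has six vertices in three trans pairs; every non-trans pair is cis.
The distinct arrangements are (2 in all): py and NO2 mutually trans; py and NO2 mutually cis.

2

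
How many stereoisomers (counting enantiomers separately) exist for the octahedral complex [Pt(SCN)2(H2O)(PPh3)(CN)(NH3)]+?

15

The six octahedral sites form three mutually perpendicular trans pairs.
Systematic enumeration (placing each ligand type in turn and discarding arrangements equivalent by rotation or reflection) gives 9 geometric isomers.
Of these, 6 lack any improper symmetry element and so occur as enantiomeric pairs, giving 9 + 6 = 15 stereoisomers in total.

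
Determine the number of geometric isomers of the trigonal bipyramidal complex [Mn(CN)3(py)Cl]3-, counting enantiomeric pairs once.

A trigonal bipyramid has two axial and three equatorial sites, which are chemically inequivalent.
There are 4 geometric isomers: py equatorial, Cl equatorial; py equatorial, Cl axial; py axial, Cl equatorial; py axial, Cl axial.

4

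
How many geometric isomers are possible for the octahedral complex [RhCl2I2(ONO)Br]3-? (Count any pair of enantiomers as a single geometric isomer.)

An octahedron has six vertices in three trans pairs; every non-trans pair is cis.
Systematic placement gives 6 geometric isomers: Cl cis, I cis (3 arrangements, 2 chiral); Cl cis, I trans; Cl trans, I cis; Cl trans, I trans.

6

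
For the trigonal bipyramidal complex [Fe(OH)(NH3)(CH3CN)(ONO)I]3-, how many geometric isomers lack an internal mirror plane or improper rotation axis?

10

A trigonal bipyramid has two axial and three equatorial sites, which are chemically inequivalent.
Systematic enumeration (placing each ligand type in turn and discarding arrangements equivalent by rotation or reflection) gives 10 geometric isomers.
Of these, 10 lack any improper symmetry element and so occur as enantiomeric pairs, giving 10 + 10 = 20 stereoisomers in total.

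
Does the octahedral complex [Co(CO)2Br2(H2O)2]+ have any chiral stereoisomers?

In an octahedral complex each vertex has one trans partner and four cis neighbours.
Systematic placement gives 5 geometric isomers: CO trans, Br trans, H2O trans; CO cis, Br trans, H2O cis; CO cis, Br cis, H2O trans; CO cis, Br cis, H2O cis (chiral); CO trans, Br cis, H2O cis.
One of these lacks any improper symmetry element and so occurs as an enantiomeric pair, giving 5 + 1 = 6 stereoisomers in total.

yes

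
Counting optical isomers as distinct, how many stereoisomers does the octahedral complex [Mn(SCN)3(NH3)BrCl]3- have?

5

An octahedron has six vertices in three trans pairs; every non-trans pair is cis.
The distinct arrangements are (4 in all): SCN mer (3 arrangements); SCN fac (chiral).
One of these lacks any improper symmetry element and so occurs as an enantiomeric pair, giving 4 + 1 = 5 stereoisomers in total.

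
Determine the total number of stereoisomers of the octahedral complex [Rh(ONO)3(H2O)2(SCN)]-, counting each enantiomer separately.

3

The six octahedral sites form three mutually perpendicular trans pairs.
The distinct arrangements are (3 in all): ONO mer, H2O trans; ONO fac, H2O cis; ONO mer, H2O cis.
Each arrangement has an internal mirror plane or centre of symmetry, so none is chiral.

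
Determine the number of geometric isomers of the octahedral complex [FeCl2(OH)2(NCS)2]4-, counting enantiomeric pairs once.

5

An octahedron has six vertices in three trans pairs; every non-trans pair is cis.
Systematic placement gives 5 geometric isomers: Cl trans, OH trans, NCS trans; Cl trans, OH cis, NCS cis; Cl cis, OH trans, NCS cis; Cl cis, OH cis, NCS cis (chiral); Cl cis, OH cis, NCS trans.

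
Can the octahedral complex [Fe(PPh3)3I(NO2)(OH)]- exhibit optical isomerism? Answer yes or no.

The six octahedral sites form three mutually perpendicular trans pairs.
The distinct arrangements are (4 in all): PPh3 mer (3 arrangements); PPh3 fac (chiral).
One of these lacks any improper symmetry element and so occurs as an enantiomeric pair, giving 4 + 1 = 5 stereoisomers in total.

yes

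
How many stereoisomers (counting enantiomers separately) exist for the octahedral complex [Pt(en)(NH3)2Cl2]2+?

Each en is bidentate and must span two cis positions.
Working through the distinct placements yields 3 geometric isomers: NH3 cis, Cl trans; NH3 cis, Cl cis (chiral); NH3 trans, Cl cis.
One of these lacks any improper symmetry element and so occurs as an enantiomeric pair, giving 3 + 1 = 4 stereoisomers in total.

4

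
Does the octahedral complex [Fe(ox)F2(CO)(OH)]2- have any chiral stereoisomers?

Each ox is bidentate and must span two cis positions.
Systematic placement gives 4 geometric isomers: F cis (3 arrangements, 2 chiral); F trans.
Of these, 2 lack any improper symmetry element and so occur as enantiomeric pairs, giving 4 + 2 = 6 stereoisomers in total.

yes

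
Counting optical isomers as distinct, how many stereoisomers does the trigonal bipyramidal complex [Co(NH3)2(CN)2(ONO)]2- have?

A trigonal bipyramid has two axial and three equatorial sites, which are chemically inequivalent.
Exhaustive case analysis gives 5 geometric isomers.
One of these lacks any improper symmetry element and so occurs as an enantiomeric pair, giving 5 + 1 = 6 stereoisomers in total.

6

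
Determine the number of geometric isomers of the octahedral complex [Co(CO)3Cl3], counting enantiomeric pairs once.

In an octahedral complex each vertex has one trans partner and four cis neighbours.
Working through the distinct placements yields 2 geometric isomers: CO mer; CO fac.

2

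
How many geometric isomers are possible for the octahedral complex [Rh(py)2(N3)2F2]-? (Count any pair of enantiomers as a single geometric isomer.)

5

Working through the distinct placements yields 5 geometric isomers: py trans, N3 trans, F trans; py cis, N3 cis, F trans; py trans, N3 cis, F cis; py cis, N3 cis, F cis (chiral); py cis, N3 trans, F cis.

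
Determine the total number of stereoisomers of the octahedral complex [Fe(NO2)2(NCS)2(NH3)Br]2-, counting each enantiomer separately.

An octahedron has six vertices in three trans pairs; every non-trans pair is cis.
Systematic placement gives 6 geometric isomers: NO2 trans, NCS cis; NO2 cis, NCS cis (3 arrangements, 2 chiral); NO2 trans, NCS trans; NO2 cis, NCS trans.
Of these, 2 lack any improper symmetry element and so occur as enantiomeric pairs, giving 6 + 2 = 8 stereoisomers in total.

8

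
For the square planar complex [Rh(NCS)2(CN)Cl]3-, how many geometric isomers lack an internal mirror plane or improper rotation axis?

In a square planar complex each vertex has one trans partner and two cis neighbours.
The distinct arrangements are (2 in all): NCS cis; NCS trans.
Each arrangement has an internal mirror plane or centre of symmetry, so none is chiral.

0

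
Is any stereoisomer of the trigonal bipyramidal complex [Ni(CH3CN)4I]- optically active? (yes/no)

The distinct arrangements are (2 in all): I equatorial; I axial.
Each arrangement has an internal mirror plane or centre of symmetry, so none is chiral.

no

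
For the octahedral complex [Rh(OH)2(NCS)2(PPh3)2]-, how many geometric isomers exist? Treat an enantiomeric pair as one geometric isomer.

5

In an octahedral complex each vertex has one trans partner and four cis neighbours.
Working through the distinct placements yields 5 geometric isomers: OH trans, NCS trans, PPh3 trans; OH cis, NCS trans, PPh3 cis; OH cis, NCS cis, PPh3 trans; OH cis, NCS cis, PPh3 cis (chiral); OH trans, NCS cis, PPh3 cis.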